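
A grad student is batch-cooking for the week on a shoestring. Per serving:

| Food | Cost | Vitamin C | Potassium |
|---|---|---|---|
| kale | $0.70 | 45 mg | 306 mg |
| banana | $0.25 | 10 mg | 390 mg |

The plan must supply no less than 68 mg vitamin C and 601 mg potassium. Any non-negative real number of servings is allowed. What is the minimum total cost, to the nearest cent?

$1.10

Minimising a linear cost over {vitamin C ≥ 68, potassium ≥ 601, servings ≥ 0} — the optimum is at a vertex, using one or two foods.
kale only: max(68/45, 601/306) = 1.964 servings → $1.37.
banana only: max(68/10, 601/390) = 6.8 servings → $1.70.
kale + banana with both tight: 1.415 servings and 0.4304 servings → $1.10.
The minimum over all feasible corners is $1.10.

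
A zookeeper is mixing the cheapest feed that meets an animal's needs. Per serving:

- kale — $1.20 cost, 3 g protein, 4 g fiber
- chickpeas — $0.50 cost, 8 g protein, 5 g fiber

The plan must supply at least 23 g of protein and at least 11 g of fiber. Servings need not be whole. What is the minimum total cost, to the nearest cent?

kale only: max(23/3, 11/4) = 7.667 servings → $9.20.
chickpeas only: max(23/8, 11/5) = 2.875 servings → $1.44.
kale + chickpeas: intersection lies outside the first quadrant.
Cheapest feasible corner: $1.44.

$1.44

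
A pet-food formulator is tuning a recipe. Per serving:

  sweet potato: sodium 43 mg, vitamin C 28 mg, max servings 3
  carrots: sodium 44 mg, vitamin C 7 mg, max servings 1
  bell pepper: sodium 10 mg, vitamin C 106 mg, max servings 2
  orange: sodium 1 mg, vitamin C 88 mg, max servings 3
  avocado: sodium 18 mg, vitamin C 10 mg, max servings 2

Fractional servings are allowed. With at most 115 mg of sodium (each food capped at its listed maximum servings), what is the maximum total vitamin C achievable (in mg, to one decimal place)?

535.9 mg

Vitamin C per mg sodium: orange 88, bell pepper 10.6, sweet potato 0.6512, avocado 0.5556, carrots 0.1591.
Take 3 servings of orange: uses 3 mg sodium, +264.0 mg vitamin C (running total 264.0 mg).
Take 2 servings of bell pepper: uses 20 mg sodium, +212.0 mg vitamin C (running total 476.0 mg).
Take 2.14 servings of sweet potato: uses 92 mg sodium, +59.9 mg vitamin C (running total 535.9 mg).
Greedy by best ratio exhausts the sodium allowance optimally: 535.9 mg.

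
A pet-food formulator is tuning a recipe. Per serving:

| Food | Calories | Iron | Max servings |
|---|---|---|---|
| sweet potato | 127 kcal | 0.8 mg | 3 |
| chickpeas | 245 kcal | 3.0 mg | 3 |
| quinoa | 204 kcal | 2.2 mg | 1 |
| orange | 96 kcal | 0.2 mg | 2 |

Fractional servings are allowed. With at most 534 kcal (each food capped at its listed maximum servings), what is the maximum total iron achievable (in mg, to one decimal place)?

6.5 mg

Iron per kcal: chickpeas 0.01224, quinoa 0.01078, sweet potato 0.006299, orange 0.002083.
Take 2.18 servings of chickpeas: uses 534 kcal, +6.5 mg iron (running total 6.5 mg).
Filling greedily by iron-per-kcal is optimal for one linear limit, giving 6.5 mg.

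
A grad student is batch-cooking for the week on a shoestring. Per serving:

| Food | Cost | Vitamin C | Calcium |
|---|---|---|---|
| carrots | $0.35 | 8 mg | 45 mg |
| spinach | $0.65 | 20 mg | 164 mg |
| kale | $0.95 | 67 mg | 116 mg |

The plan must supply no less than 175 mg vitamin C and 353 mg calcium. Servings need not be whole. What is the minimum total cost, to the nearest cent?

The cheapest plan sits at a corner of the feasible region — with two constraints it uses at most two foods.
carrots only: max(175/8, 353/45) = 21.88 servings → $7.66.
spinach only: max(175/20, 353/164) = 8.75 servings → $5.69.
kale only: max(175/67, 353/116) = 3.043 servings → $2.89.
carrots + spinach with both targets exact would need a negative amount; discard.
carrots + kale with both tight: 1.606 servings and 2.42 servings → $2.86.
spinach + kale with both tight: 0.3866 servings and 2.497 servings → $2.62.
Cheapest feasible corner: $2.62.

$2.62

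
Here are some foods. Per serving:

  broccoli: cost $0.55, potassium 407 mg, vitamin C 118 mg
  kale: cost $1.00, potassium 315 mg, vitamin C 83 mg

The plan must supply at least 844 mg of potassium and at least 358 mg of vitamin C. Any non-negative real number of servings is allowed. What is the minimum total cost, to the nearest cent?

Minimising a linear cost over {potassium ≥ 844, vitamin C ≥ 358, servings ≥ 0} — the optimum is at a vertex, using one or two foods.
broccoli only: max(844/407, 358/118) = 3.034 servings → $1.67.
kale only: max(844/315, 358/83) = 4.313 servings → $4.31.
broccoli + kale with both targets exact would need a negative amount; discard.
Cheapest feasible corner: $1.67.

$1.67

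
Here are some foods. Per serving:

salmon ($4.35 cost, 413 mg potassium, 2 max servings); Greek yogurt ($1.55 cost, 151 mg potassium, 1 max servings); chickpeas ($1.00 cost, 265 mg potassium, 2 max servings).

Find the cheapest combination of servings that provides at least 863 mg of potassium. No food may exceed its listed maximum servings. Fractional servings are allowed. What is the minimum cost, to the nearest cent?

$5.47

Cost per mg of potassium: chickpeas $0.0038, Greek yogurt $0.0103, salmon $0.0105.
Take 2 servings of chickpeas: +530.0 mg potassium for $2.00 (total $2.00, still need 333.0 mg).
Take 1 serving of Greek yogurt: +151.0 mg potassium for $1.55 (total $3.55, still need 182.0 mg).
Take 0.4407 servings of salmon: +182.0 mg potassium for $1.92 (total $5.47, still need 0.0 mg).
Greedy by cheapest-per-mg is optimal for a single linear constraint, so the minimum cost is $5.47.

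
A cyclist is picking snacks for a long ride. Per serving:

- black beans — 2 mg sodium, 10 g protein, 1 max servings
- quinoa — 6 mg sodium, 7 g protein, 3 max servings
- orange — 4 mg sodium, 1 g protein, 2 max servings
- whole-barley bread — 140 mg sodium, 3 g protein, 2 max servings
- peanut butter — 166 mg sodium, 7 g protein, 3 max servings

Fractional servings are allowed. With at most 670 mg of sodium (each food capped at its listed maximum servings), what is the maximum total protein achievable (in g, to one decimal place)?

57.1 g

Protein per mg sodium: black beans 5, quinoa 1.167, orange 0.25, peanut butter 0.04217, whole-barley bread 0.02143.
Take 1 serving of black beans: uses 2 mg sodium, +10.0 g protein (running total 10.0 g).
Take 3 servings of quinoa: uses 18 mg sodium, +21.0 g protein (running total 31.0 g).
Take 2 servings of orange: uses 8 mg sodium, +2.0 g protein (running total 33.0 g).
Take 3 servings of peanut butter: uses 498 mg sodium, +21.0 g protein (running total 54.0 g).
Take 1.029 servings of whole-barley bread: uses 144 mg sodium, +3.1 g protein (running total 57.1 g).
Filling greedily by protein-per-mg sodium is optimal for one linear limit, giving 57.1 g.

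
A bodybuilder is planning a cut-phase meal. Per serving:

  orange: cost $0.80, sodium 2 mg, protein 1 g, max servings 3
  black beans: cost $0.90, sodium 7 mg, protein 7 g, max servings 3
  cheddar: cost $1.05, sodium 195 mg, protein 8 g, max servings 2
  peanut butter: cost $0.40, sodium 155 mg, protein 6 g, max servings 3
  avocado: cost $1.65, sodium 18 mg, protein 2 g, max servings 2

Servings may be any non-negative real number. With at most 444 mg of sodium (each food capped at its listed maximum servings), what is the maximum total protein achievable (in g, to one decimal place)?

43.6 g

Protein per mg sodium: black beans 1, orange 0.5, avocado 0.1111, cheddar 0.04103, peanut butter 0.03871.
Take 3 servings of black beans: uses 21 mg sodium, +21.0 g protein (running total 21.0 g).
Take 3 servings of orange: uses 6 mg sodium, +3.0 g protein (running total 24.0 g).
Take 2 servings of avocado: uses 36 mg sodium, +4.0 g protein (running total 28.0 g).
Take 1.954 servings of cheddar: uses 381 mg sodium, +15.6 g protein (running total 43.6 g).
Greedy by best ratio exhausts the sodium allowance optimally: 43.6 g.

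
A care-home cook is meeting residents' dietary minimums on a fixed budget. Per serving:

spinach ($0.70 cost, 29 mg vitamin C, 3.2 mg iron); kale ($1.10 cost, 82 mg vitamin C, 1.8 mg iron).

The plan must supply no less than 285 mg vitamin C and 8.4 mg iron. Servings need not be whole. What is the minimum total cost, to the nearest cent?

Check every corner: each single food scaled to meet both minima, and each pair solved so both constraints bind.
spinach only: max(285/29, 8.4/3.2) = 9.828 servings → $6.88.
kale only: max(285/82, 8.4/1.8) = 4.667 servings → $5.13.
spinach + kale with both tight: 0.8363 servings and 3.18 servings → $4.08.
Cheapest feasible corner: $4.08.

$4.08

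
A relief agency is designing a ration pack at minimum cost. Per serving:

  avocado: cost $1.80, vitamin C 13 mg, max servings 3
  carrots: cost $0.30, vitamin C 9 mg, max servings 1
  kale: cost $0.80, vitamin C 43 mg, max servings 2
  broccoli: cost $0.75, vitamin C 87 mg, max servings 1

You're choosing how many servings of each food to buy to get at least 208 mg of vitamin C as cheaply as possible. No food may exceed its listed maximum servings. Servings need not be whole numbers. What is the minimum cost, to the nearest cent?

Cost per mg of vitamin C: broccoli $0.0086, kale $0.0186, carrots $0.0333, avocado $0.1385.
Take 1 serving of broccoli: +87.0 mg vitamin C for $0.75 (total $0.75, still need 121.0 mg).
Take 2 servings of kale: +86.0 mg vitamin C for $1.60 (total $2.35, still need 35.0 mg).
Take 1 serving of carrots: +9.0 mg vitamin C for $0.30 (total $2.65, still need 26.0 mg).
Take 2 servings of avocado: +26.0 mg vitamin C for $3.60 (total $6.25, still need 0.0 mg).
Filling from the cheapest source first is optimal under one linear minimum: $6.25.

$6.25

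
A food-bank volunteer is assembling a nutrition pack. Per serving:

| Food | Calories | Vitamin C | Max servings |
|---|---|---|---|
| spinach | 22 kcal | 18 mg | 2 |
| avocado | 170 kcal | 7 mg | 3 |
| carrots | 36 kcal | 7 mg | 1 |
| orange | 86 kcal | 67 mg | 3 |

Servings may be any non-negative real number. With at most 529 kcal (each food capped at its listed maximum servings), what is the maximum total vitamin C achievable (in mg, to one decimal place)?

Vitamin C per kcal: spinach 0.8182, orange 0.7791, carrots 0.1944, avocado 0.04118.
Take 2 servings of spinach: uses 44 kcal, +36.0 mg vitamin C (running total 36.0 mg).
Take 3 servings of orange: uses 258 kcal, +201.0 mg vitamin C (running total 237.0 mg).
Take 1 serving of carrots: uses 36 kcal, +7.0 mg vitamin C (running total 244.0 mg).
Take 1.124 servings of avocado: uses 191 kcal, +7.9 mg vitamin C (running total 251.9 mg).
Filling greedily by vitamin C-per-kcal is optimal for one linear limit, giving 251.9 mg.

251.9 mg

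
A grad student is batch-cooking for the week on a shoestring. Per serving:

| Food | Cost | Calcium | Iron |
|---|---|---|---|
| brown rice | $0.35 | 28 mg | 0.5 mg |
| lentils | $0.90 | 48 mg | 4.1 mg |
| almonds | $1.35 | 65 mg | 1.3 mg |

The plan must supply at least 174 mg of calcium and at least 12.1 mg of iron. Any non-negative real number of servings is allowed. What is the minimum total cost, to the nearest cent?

$3.01

With two linear requirements the optimum uses one or two foods; enumerate the corners.
brown rice only: max(174/28, 12.1/0.5) = 24.2 servings → $8.47.
lentils only: max(174/48, 12.1/4.1) = 3.625 servings → $3.26.
almonds only: max(174/65, 12.1/1.3) = 9.308 servings → $12.57.
brown rice + lentils with both tight: 1.46 servings and 2.773 servings → $3.01.
brown rice + almonds with both targets exact would need a negative amount; discard.
lentils + almonds with both tight: 2.745 servings and 0.6497 servings → $3.35.
Cheapest feasible corner: $3.01.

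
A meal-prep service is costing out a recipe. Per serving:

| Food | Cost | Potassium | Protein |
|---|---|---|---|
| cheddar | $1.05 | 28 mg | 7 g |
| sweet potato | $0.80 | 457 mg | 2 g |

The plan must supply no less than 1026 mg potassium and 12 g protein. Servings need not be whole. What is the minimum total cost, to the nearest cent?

$2.89

This is a tiny linear program; its minimum lies at a vertex of the feasible set. List the vertices and price them.
cheddar only: max(1026/28, 12/7) = 36.64 servings → $38.48.
sweet potato only: max(1026/457, 12/2) = 6 servings → $4.80.
cheddar + sweet potato with both tight: 1.092 servings and 2.178 servings → $2.89.
The minimum over all feasible corners is $2.89.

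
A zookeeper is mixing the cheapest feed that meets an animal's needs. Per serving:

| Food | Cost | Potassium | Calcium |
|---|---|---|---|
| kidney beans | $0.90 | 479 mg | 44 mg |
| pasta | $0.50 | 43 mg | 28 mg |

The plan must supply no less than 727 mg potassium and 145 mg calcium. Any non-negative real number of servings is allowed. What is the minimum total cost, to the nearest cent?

$2.73

For a min-cost LP with two ≥-constraints, a basic feasible solution has at most two positive variables.
kidney beans only: max(727/479, 145/44) = 3.295 servings → $2.97.
pasta only: max(727/43, 145/28) = 16.91 servings → $8.45.
kidney beans + pasta with both tight: 1.226 servings and 3.252 servings → $2.73.
Cheapest feasible corner: $2.73.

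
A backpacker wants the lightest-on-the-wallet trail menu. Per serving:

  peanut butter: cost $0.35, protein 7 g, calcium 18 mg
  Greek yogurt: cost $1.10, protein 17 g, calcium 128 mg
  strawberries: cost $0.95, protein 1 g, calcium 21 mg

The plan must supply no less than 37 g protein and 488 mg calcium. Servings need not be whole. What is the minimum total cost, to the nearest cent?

Minimising a linear cost over {protein ≥ 37, calcium ≥ 488, servings ≥ 0} — the optimum is at a vertex, using one or two foods.
peanut butter only: max(37/7, 488/18) = 27.11 servings → $9.49.
Greek yogurt only: max(37/17, 488/128) = 3.812 servings → $4.19.
strawberries only: max(37/1, 488/21) = 37 servings → $35.15.
peanut butter + Greek yogurt with both targets exact would need a negative amount; discard.
peanut butter + strawberries with both tight: 2.24 servings and 21.32 servings → $21.04.
Greek yogurt + strawberries with both tight: 1.262 servings and 15.55 servings → $16.16.
So the least-cost plan costs $4.19.

$4.19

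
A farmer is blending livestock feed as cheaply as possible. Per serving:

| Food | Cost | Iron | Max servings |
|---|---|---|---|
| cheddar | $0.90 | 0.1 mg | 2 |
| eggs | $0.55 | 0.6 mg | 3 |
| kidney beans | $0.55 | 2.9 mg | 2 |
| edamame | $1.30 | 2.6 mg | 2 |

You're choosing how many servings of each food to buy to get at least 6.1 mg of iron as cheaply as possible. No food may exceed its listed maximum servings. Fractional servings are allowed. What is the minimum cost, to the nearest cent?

Cost per mg of iron: kidney beans $0.1897, edamame $0.5000, eggs $0.9167, cheddar $9.0000.
Take 2 servings of kidney beans: +5.8 mg iron for $1.10 (total $1.10, still need 0.3 mg).
Take 0.1154 servings of edamame: +0.3 mg iron for $0.15 (total $1.25, still need 0.0 mg).
Filling from the cheapest source first is optimal under one linear minimum: $1.25.

$1.25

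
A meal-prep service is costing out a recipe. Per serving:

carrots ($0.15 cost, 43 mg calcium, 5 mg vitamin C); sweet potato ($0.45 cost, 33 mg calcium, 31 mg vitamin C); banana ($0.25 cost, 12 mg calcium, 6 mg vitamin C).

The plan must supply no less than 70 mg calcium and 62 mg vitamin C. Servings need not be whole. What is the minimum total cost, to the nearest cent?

$0.91

carrots only: max(70/43, 62/5) = 12.4 servings → $1.86.
sweet potato only: max(70/33, 62/31) = 2.121 servings → $0.95.
banana only: max(70/12, 62/6) = 10.33 servings → $2.58.
carrots + sweet potato with both tight: 0.1062 servings and 1.983 servings → $0.91.
carrots + banana: intersection lies outside the first quadrant.
sweet potato + banana with both tight: 1.862 servings and 0.7126 servings → $1.02.
The minimum over all feasible corners is $0.91.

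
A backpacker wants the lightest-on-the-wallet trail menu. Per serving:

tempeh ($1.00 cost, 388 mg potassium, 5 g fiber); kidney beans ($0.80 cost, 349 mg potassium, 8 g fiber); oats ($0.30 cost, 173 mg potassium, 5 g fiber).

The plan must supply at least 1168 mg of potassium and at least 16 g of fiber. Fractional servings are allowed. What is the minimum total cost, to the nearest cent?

$2.03

Two binding constraints pin down two serving amounts, so the optimal mix uses at most two foods. The candidates are each food alone (scaled to the tighter of potassium/fiber) and each pair with both constraints tight.
tempeh only: max(1168/388, 16/5) = 3.2 servings → $3.20.
kidney beans only: max(1168/349, 16/8) = 3.347 servings → $2.68.
oats only: max(1168/173, 16/5) = 6.751 servings → $2.03.
tempeh + kidney beans with both tight: 2.767 servings and 0.2708 servings → $2.98.
tempeh + oats with both tight: 2.858 servings and 0.3423 servings → $2.96.
kidney beans + oats: the both-tight solution has a negative serving — not a feasible corner.
Cheapest feasible corner: $2.03.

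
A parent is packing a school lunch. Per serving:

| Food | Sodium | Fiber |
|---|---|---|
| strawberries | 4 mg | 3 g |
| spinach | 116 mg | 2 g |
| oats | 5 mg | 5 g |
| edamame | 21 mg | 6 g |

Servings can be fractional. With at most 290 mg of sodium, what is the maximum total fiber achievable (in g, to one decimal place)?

290.0 g

Fiber per mg sodium: oats 1, strawberries 0.75, edamame 0.2857, spinach 0.01724.
With no serving limits, spend the whole sodium allowance on oats: 290 mg / 5 mg × 5 g = 290.0 g.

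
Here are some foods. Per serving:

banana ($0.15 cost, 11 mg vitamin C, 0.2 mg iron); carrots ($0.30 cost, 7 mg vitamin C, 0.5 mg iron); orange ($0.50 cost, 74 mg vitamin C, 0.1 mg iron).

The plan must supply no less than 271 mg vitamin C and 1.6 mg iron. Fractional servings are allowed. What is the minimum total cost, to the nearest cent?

$2.34

Check every corner: each single food scaled to meet both minima, and each pair solved so both constraints bind.
banana only: max(271/11, 1.6/0.2) = 24.64 servings → $3.70.
carrots only: max(271/7, 1.6/0.5) = 38.71 servings → $11.61.
orange only: max(271/74, 1.6/0.1) = 16 servings → $8.00.
banana + carrots: intersection lies outside the first quadrant.
banana + orange with both tight: 6.664 servings and 2.672 servings → $2.34.
carrots + orange with both tight: 2.515 servings and 3.424 servings → $2.47.
So the least-cost plan costs $2.34.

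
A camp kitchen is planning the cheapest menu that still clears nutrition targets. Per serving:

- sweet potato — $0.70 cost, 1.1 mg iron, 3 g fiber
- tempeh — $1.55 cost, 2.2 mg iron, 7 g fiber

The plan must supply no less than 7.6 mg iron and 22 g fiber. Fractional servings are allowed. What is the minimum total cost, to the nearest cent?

Compare the cost at each extreme point of the feasible region.
sweet potato only: max(7.6/1.1, 22/3) = 7.333 servings → $5.13.
tempeh only: max(7.6/2.2, 22/7) = 3.455 servings → $5.35.
sweet potato + tempeh with both tight: 4.364 servings and 1.273 servings → $5.03.
Cheapest feasible corner: $5.03.

$5.03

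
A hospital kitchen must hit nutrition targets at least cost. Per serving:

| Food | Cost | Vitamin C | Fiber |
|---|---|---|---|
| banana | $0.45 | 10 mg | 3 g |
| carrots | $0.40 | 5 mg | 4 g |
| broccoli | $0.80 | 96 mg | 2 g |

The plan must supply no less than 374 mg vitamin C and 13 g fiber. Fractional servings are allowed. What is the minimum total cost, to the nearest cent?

$3.60

For a min-cost LP with two ≥-constraints, a basic feasible solution has at most two positive variables.
banana only: max(374/10, 13/3) = 37.4 servings → $16.83.
carrots only: max(374/5, 13/4) = 74.8 servings → $29.92.
broccoli only: max(374/96, 13/2) = 6.5 servings → $5.20.
banana + carrots: intersection lies outside the first quadrant.
banana + broccoli with both tight: 1.866 servings and 3.701 servings → $3.80.
carrots + broccoli with both tight: 1.337 servings and 3.826 servings → $3.60.
Cheapest feasible corner: $3.60.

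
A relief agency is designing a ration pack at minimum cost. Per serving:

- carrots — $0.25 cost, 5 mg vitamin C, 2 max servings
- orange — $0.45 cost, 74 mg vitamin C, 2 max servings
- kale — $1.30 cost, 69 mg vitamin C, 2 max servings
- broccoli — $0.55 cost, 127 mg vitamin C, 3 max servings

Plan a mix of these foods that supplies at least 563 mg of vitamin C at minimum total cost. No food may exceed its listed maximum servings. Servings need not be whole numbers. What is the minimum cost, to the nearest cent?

Cost per mg of vitamin C: broccoli $0.0043, orange $0.0061, kale $0.0188, carrots $0.0500.
Take 3 servings of broccoli: +381.0 mg vitamin C for $1.65 (total $1.65, still need 182.0 mg).
Take 2 servings of orange: +148.0 mg vitamin C for $0.90 (total $2.55, still need 34.0 mg).
Take 0.4928 servings of kale: +34.0 mg vitamin C for $0.64 (total $3.19, still need 0.0 mg).
Greedy by cheapest-per-mg is optimal for a single linear constraint, so the minimum cost is $3.19.

$3.19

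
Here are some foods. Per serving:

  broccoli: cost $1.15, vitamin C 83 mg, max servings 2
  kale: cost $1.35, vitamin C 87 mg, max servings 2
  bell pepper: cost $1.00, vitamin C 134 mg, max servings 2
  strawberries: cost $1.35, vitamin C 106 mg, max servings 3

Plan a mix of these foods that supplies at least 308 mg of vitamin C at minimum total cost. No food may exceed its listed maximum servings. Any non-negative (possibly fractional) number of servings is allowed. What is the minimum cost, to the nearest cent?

$2.51

Cost per mg of vitamin C: bell pepper $0.0075, strawberries $0.0127, broccoli $0.0139, kale $0.0155.
Take 2 servings of bell pepper: +268.0 mg vitamin C for $2.00 (total $2.00, still need 40.0 mg).
Take 0.3774 servings of strawberries: +40.0 mg vitamin C for $0.51 (total $2.51, still need 0.0 mg).
Filling from the cheapest source first is optimal under one linear minimum: $2.51.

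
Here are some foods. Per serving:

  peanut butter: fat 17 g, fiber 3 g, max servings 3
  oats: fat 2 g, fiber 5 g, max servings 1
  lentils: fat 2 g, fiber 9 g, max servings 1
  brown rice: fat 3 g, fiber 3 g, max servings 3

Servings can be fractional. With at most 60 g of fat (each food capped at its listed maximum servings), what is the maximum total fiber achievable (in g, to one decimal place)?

31.3 g

Fiber per g fat: lentils 4.5, oats 2.5, brown rice 1, peanut butter 0.1765.
Take 1 serving of lentils: uses 2 g fat, +9.0 g fiber (running total 9.0 g).
Take 1 serving of oats: uses 2 g fat, +5.0 g fiber (running total 14.0 g).
Take 3 servings of brown rice: uses 9 g fat, +9.0 g fiber (running total 23.0 g).
Take 2.765 servings of peanut butter: uses 47 g fat, +8.3 g fiber (running total 31.3 g).
Greedy by best ratio exhausts the fat allowance optimally: 31.3 g.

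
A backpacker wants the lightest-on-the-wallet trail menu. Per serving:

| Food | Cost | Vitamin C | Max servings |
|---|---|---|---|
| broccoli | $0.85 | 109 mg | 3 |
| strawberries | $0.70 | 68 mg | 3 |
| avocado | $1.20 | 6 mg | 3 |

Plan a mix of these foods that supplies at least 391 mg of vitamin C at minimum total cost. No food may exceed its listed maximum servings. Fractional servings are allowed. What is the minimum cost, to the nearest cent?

Cost per mg of vitamin C: broccoli $0.0078, strawberries $0.0103, avocado $0.2000.
Take 3 servings of broccoli: +327.0 mg vitamin C for $2.55 (total $2.55, still need 64.0 mg).
Take 0.9412 servings of strawberries: +64.0 mg vitamin C for $0.66 (total $3.21, still need 0.0 mg).
Greedy by cheapest-per-mg is optimal for a single linear constraint, so the minimum cost is $3.21.

$3.21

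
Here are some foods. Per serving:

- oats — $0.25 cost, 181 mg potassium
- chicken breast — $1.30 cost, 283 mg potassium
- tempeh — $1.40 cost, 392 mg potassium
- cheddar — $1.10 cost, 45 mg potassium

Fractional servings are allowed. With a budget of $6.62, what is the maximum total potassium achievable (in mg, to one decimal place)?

Potassium per dollar: oats 724, tempeh 280, chicken breast 217.7, cheddar 40.91.
With no serving limits, spend the whole cost allowance on oats: $6.62 / $0.25 × 181 mg = 4792.9 mg.

4792.9 mg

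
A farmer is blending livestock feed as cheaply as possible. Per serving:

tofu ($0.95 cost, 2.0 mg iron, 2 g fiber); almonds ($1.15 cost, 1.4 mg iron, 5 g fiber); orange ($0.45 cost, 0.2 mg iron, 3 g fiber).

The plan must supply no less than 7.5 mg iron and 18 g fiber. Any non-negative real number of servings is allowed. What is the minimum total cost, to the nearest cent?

Minimising a linear cost over {iron ≥ 7.5, fiber ≥ 18, servings ≥ 0} — the optimum is at a vertex, using one or two foods.
tofu only: max(7.5/2.0, 18/2) = 9 servings → $8.55.
almonds only: max(7.5/1.4, 18/5) = 5.357 servings → $6.16.
orange only: max(7.5/0.2, 18/3) = 37.5 servings → $16.88.
tofu + almonds with both tight: 1.708 servings and 2.917 servings → $4.98.
tofu + orange with both tight: 3.375 servings and 3.75 servings → $4.89.
almonds + orange: the both-tight solution has a negative serving — not a feasible corner.
So the least-cost plan costs $4.89.

$4.89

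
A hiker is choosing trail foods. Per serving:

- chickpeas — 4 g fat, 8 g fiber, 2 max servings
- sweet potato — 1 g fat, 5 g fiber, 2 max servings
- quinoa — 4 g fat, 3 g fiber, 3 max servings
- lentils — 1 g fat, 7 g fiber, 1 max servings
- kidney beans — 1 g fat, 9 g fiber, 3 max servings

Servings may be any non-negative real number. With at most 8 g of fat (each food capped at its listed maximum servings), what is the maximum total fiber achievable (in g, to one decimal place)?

Fiber per g fat: kidney beans 9, lentils 7, sweet potato 5, chickpeas 2, quinoa 0.75.
Take 3 servings of kidney beans: uses 3 g fat, +27.0 g fiber (running total 27.0 g).
Take 1 serving of lentils: uses 1 g fat, +7.0 g fiber (running total 34.0 g).
Take 2 servings of sweet potato: uses 2 g fat, +10.0 g fiber (running total 44.0 g).
Take 0.5 servings of chickpeas: uses 2 g fat, +4.0 g fiber (running total 48.0 g).
Greedy by best ratio exhausts the fat allowance optimally: 48.0 g.

48.0 g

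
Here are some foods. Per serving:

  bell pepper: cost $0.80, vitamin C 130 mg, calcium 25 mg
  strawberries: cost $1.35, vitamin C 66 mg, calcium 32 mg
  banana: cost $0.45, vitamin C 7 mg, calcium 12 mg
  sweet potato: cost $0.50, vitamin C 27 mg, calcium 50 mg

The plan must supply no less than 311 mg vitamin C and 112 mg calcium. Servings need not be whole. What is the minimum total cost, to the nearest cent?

$2.30

A basic optimal solution has at most two foods positive. Try each food alone and each pair with both targets met exactly.
bell pepper only: max(311/130, 112/25) = 4.48 servings → $3.58.
strawberries only: max(311/66, 112/32) = 4.712 servings → $6.36.
banana only: max(311/7, 112/12) = 44.43 servings → $19.99.
sweet potato only: max(311/27, 112/50) = 11.52 servings → $5.76.
bell pepper + strawberries with both tight: 1.02 servings and 2.703 servings → $4.47.
bell pepper + banana with both tight: 2.129 servings and 4.899 servings → $3.91.
bell pepper + sweet potato with both tight: 2.15 servings and 1.165 servings → $2.30.
strawberries + banana: intersection lies outside the first quadrant.
strawberries + sweet potato: intersection lies outside the first quadrant.
banana + sweet potato with both targets exact would need a negative amount; discard.
Cheapest feasible corner: $2.30.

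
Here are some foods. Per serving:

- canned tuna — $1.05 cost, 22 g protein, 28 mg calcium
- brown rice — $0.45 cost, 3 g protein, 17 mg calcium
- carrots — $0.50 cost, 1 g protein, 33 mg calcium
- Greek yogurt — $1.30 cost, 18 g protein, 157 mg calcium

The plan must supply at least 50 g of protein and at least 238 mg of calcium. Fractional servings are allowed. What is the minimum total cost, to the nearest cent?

$2.96

For a min-cost LP with two ≥-constraints, a basic feasible solution has at most two positive variables.
canned tuna only: max(50/22, 238/28) = 8.5 servings → $8.93.
brown rice only: max(50/3, 238/17) = 16.67 servings → $7.50.
carrots only: max(50/1, 238/33) = 50 servings → $25.00.
Greek yogurt only: max(50/18, 238/157) = 2.778 servings → $3.61.
canned tuna + brown rice with both tight: 0.469 servings and 13.23 servings → $6.44.
canned tuna + carrots with both tight: 2.023 servings and 5.496 servings → $4.87.
canned tuna + Greek yogurt with both tight: 1.209 servings and 1.3 servings → $2.96.
brown rice + carrots: the both-tight solution has a negative serving — not a feasible corner.
brown rice + Greek yogurt with both targets exact would need a negative amount; discard.
carrots + Greek yogurt with both targets exact would need a negative amount; discard.
So the least-cost plan costs $2.96.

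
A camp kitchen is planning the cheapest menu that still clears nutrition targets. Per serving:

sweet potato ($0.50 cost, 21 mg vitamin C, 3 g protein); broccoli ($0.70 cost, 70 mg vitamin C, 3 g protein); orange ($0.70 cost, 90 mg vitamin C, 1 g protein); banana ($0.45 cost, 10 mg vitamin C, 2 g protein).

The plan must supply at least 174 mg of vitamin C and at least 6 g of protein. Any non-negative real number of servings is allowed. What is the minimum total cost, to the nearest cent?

sweet potato only: max(174/21, 6/3) = 8.286 servings → $4.14.
broccoli only: max(174/70, 6/3) = 2.486 servings → $1.74.
orange only: max(174/90, 6/1) = 6 servings → $4.20.
banana only: max(174/10, 6/2) = 17.4 servings → $7.83.
sweet potato + broccoli: intersection lies outside the first quadrant.
sweet potato + orange with both tight: 1.47 servings and 1.59 servings → $1.85.
sweet potato + banana: the both-tight solution has a negative serving — not a feasible corner.
broccoli + orange with both tight: 1.83 servings and 0.51 servings → $1.64.
broccoli + banana with both targets exact would need a negative amount; discard.
orange + banana with both tight: 1.694 servings and 2.153 servings → $2.15.
The minimum over all feasible corners is $1.64.

$1.64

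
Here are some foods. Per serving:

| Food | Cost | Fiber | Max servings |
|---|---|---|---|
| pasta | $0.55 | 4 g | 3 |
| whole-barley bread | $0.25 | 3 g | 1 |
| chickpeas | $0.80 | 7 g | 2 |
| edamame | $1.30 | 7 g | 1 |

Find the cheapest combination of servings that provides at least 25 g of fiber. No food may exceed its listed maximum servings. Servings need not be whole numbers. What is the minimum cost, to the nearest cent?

Cost per g of fiber: whole-barley bread $0.0833, chickpeas $0.1143, pasta $0.1375, edamame $0.1857.
Take 1 serving of whole-barley bread: +3.0 g fiber for $0.25 (total $0.25, still need 22.0 g).
Take 2 servings of chickpeas: +14.0 g fiber for $1.60 (total $1.85, still need 8.0 g).
Take 2 servings of pasta: +8.0 g fiber for $1.10 (total $2.95, still need 0.0 g).
Filling from the cheapest source first is optimal under one linear minimum: $2.95.

$2.95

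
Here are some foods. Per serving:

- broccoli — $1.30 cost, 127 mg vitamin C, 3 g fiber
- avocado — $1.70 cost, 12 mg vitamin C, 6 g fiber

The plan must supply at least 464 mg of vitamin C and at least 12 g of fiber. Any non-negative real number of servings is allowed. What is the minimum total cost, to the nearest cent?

$5.04

The cheapest plan sits at a corner of the feasible region — with two constraints it uses at most two foods.
broccoli only: max(464/127, 12/3) = 4 servings → $5.20.
avocado only: max(464/12, 12/6) = 38.67 servings → $65.73.
broccoli + avocado with both tight: 3.636 servings and 0.1818 servings → $5.04.
Cheapest feasible corner: $5.04.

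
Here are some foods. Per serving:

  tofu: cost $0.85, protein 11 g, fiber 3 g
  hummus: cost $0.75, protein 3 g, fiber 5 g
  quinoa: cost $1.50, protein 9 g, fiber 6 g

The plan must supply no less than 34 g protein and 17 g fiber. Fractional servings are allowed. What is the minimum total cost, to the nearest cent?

Two binding constraints pin down two serving amounts, so the optimal mix uses at most two foods. The candidates are each food alone (scaled to the tighter of protein/fiber) and each pair with both constraints tight.
tofu only: max(34/11, 17/3) = 5.667 servings → $4.82.
hummus only: max(34/3, 17/5) = 11.33 servings → $8.50.
quinoa only: max(34/9, 17/6) = 3.778 servings → $5.67.
tofu + hummus with both tight: 2.587 servings and 1.848 servings → $3.58.
tofu + quinoa with both tight: 1.308 servings and 2.179 servings → $4.38.
hummus + quinoa: the both-tight solution has a negative serving — not a feasible corner.
Cheapest feasible corner: $3.58.

$3.58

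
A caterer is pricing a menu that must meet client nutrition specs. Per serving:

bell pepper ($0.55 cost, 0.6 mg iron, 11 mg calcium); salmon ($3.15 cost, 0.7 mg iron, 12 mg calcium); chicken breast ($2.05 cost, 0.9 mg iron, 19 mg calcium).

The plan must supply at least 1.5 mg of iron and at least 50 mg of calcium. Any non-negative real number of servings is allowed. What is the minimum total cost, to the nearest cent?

$2.50

bell pepper only: max(1.5/0.6, 50/11) = 4.545 servings → $2.50.
salmon only: max(1.5/0.7, 50/12) = 4.167 servings → $13.12.
chicken breast only: max(1.5/0.9, 50/19) = 2.632 servings → $5.39.
bell pepper + salmon: the both-tight solution has a negative serving — not a feasible corner.
bell pepper + chicken breast: intersection lies outside the first quadrant.
salmon + chicken breast: the both-tight solution has a negative serving — not a feasible corner.
Cheapest feasible corner: $2.50.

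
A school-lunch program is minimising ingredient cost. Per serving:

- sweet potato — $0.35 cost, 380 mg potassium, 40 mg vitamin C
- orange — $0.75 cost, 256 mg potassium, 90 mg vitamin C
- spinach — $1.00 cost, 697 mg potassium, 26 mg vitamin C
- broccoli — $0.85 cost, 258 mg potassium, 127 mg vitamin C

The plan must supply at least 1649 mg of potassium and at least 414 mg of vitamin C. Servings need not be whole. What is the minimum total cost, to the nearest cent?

sweet potato only: max(1649/380, 414/40) = 10.35 servings → $3.62.
orange only: max(1649/256, 414/90) = 6.441 servings → $4.83.
spinach only: max(1649/697, 414/26) = 15.92 servings → $15.92.
broccoli only: max(1649/258, 414/127) = 6.391 servings → $5.43.
sweet potato + orange with both tight: 1.771 servings and 3.813 servings → $3.48.
sweet potato + spinach: intersection lies outside the first quadrant.
sweet potato + broccoli with both tight: 2.705 servings and 2.408 servings → $2.99.
orange + spinach with both tight: 4.381 servings and 0.7566 servings → $4.04.
orange + broccoli: the both-tight solution has a negative serving — not a feasible corner.
spinach + broccoli with both tight: 1.254 servings and 3.003 servings → $3.81.
The minimum over all feasible corners is $2.99.

$2.99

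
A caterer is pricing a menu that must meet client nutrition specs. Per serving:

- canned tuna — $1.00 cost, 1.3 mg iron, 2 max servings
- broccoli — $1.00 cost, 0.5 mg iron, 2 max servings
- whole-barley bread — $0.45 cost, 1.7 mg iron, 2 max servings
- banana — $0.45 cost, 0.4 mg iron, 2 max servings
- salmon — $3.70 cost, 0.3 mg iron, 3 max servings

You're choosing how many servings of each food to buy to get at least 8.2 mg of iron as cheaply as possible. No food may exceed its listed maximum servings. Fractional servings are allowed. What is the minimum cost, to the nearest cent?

$10.73

Cost per mg of iron: whole-barley bread $0.2647, canned tuna $0.7692, banana $1.1250, broccoli $2.0000, salmon $12.3333.
Take 2 servings of whole-barley bread: +3.4 mg iron for $0.90 (total $0.90, still need 4.8 mg).
Take 2 servings of canned tuna: +2.6 mg iron for $2.00 (total $2.90, still need 2.2 mg).
Take 2 servings of banana: +0.8 mg iron for $0.90 (total $3.80, still need 1.4 mg).
Take 2 servings of broccoli: +1.0 mg iron for $2.00 (total $5.80, still need 0.4 mg).
Take 1.333 servings of salmon: +0.4 mg iron for $4.93 (total $10.73, still need 0.0 mg).
Greedy by cheapest-per-mg is optimal for a single linear constraint, so the minimum cost is $10.73.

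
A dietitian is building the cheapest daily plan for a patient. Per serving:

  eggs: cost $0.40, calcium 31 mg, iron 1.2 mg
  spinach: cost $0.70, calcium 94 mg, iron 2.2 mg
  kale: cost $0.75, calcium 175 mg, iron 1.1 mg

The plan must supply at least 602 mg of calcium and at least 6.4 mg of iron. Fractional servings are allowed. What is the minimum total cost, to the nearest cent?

This is a tiny linear program; its minimum lies at a vertex of the feasible set. List the vertices and price them.
eggs only: max(602/31, 6.4/1.2) = 19.42 servings → $7.77.
spinach only: max(602/94, 6.4/2.2) = 6.404 servings → $4.48.
kale only: max(602/175, 6.4/1.1) = 5.818 servings → $4.36.
eggs + spinach: intersection lies outside the first quadrant.
eggs + kale with both tight: 2.603 servings and 2.979 servings → $3.28.
spinach + kale with both tight: 1.626 servings and 2.567 servings → $3.06.
Cheapest feasible corner: $3.06.

$3.06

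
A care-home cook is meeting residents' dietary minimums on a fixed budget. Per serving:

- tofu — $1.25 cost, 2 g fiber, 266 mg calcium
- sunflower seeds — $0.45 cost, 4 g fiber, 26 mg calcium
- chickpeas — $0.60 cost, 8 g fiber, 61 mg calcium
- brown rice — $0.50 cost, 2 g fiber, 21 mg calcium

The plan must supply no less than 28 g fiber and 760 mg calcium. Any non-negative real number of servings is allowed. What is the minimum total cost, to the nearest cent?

$4.50

At the optimum either one food covers both requirements or two foods hit both targets exactly; no other combination can be cheaper.
tofu only: max(28/2, 760/266) = 14 servings → $17.50.
sunflower seeds only: max(28/4, 760/26) = 29.23 servings → $13.15.
chickpeas only: max(28/8, 760/61) = 12.46 servings → $7.48.
brown rice only: max(28/2, 760/21) = 36.19 servings → $18.10.
tofu + sunflower seeds with both tight: 2.285 servings and 5.858 servings → $5.49.
tofu + chickpeas with both tight: 2.179 servings and 2.955 servings → $4.50.
tofu + brown rice with both tight: 1.902 servings and 12.1 servings → $8.43.
sunflower seeds + chickpeas: intersection lies outside the first quadrant.
sunflower seeds + brown rice with both targets exact would need a negative amount; discard.
chickpeas + brown rice: intersection lies outside the first quadrant.
Cheapest feasible corner: $4.50.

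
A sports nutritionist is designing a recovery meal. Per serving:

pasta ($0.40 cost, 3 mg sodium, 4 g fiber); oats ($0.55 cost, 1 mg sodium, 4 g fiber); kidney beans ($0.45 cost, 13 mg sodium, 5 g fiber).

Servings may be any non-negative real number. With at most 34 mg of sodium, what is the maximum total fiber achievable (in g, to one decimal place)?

Fiber per mg sodium: oats 4, pasta 1.333, kidney beans 0.3846.
With no serving limits, spend the whole sodium allowance on oats: 34 mg / 1 mg × 4 g = 136.0 g.

136.0 g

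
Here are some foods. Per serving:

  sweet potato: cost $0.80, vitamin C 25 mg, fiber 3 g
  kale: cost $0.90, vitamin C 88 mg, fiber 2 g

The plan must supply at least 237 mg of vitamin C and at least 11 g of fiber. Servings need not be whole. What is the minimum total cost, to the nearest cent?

At the optimum either one food covers both requirements or two foods hit both targets exactly; no other combination can be cheaper.
sweet potato only: max(237/25, 11/3) = 9.48 servings → $7.58.
kale only: max(237/88, 11/2) = 5.5 servings → $4.95.
sweet potato + kale with both tight: 2.308 servings and 2.037 servings → $3.68.
So the least-cost plan costs $3.68.

$3.68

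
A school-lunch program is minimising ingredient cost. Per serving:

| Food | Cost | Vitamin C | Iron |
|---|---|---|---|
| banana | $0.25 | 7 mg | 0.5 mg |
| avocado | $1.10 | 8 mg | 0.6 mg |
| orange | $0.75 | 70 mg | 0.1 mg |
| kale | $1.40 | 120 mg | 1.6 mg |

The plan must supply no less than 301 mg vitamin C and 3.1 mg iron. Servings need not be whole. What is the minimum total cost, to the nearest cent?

banana only: max(301/7, 3.1/0.5) = 43 servings → $10.75.
avocado only: max(301/8, 3.1/0.6) = 37.62 servings → $41.39.
orange only: max(301/70, 3.1/0.1) = 31 servings → $23.25.
kale only: max(301/120, 3.1/1.6) = 2.508 servings → $3.51.
banana + avocado: intersection lies outside the first quadrant.
banana + orange with both tight: 5.449 servings and 3.755 servings → $4.18.
banana + kale: intersection lies outside the first quadrant.
avocado + orange with both tight: 4.536 servings and 3.782 servings → $7.83.
avocado + kale: intersection lies outside the first quadrant.
orange + kale with both tight: 1.096 servings and 1.869 servings → $3.44.
So the least-cost plan costs $3.44.

$3.44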